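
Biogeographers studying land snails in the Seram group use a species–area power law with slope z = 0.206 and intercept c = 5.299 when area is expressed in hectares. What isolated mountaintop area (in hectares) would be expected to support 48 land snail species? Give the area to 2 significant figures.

44000 hectares

48 = 5.299 × A^0.206  ⇒  A^0.206 = 48/5.299 = 9.058
ln A = ln(9.058) / 0.206 = 2.2037 / 0.206 = 10.6975
A = e^10.6975 ≈ 44245 hectares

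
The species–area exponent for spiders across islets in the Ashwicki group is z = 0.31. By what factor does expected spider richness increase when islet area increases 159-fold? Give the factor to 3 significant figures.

4.81

S₂/S₁ = (A₂/A₁)^z = 159^0.31
ln(S₂/S₁) = 0.31 × ln 159 = 0.31 × 5.0689 = 1.5714
S₂/S₁ = e^1.5714 ≈ 4.813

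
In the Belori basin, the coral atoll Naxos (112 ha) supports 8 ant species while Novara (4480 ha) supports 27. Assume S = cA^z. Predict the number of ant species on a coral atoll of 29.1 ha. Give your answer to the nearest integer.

z = ln(27/8) / ln(4480/112) = 1.2164 / 3.6889 = 0.3297
c = 8 / 112^0.3297 = 8 / 4.739 = 1.688
S₃ = 1.688 × 29.1^0.3297 = 1.688 × 3.039 ≈ 5.13

5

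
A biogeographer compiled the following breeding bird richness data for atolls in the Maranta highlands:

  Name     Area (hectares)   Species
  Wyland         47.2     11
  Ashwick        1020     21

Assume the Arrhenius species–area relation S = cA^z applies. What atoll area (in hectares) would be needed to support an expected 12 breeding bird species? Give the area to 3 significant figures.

z = ln(21/11) / ln(1020/47.2) = 0.6466 / 3.0732 = 0.2104
c = 11 / 47.2^0.2104 = 11 / 2.25 = 4.889
A = (12/4.889)^(1/0.2104) ⇒ ln A = ln(2.455)/0.2104 = 4.2679
A = e^4.2679 ≈ 71.37 hectares

71.4 hectares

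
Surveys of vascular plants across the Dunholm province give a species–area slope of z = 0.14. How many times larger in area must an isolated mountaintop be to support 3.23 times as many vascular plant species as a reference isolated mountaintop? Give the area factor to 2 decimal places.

(A₂/A₁)^0.14 = 3.23, so A₂/A₁ = 3.23^(1/0.14) = 3.23^7.143
ln(A₂/A₁) = ln 3.23 / 0.14 = 1.1725 / 0.14 = 8.3749
A₂/A₁ = e^8.3749 ≈ 4337

4336.71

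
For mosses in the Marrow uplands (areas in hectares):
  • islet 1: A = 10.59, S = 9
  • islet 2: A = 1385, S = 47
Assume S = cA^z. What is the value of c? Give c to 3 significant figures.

4.04

z = ln(S₂/S₁) / ln(A₂/A₁) = ln(47/9) / ln(1385/10.59) = 1.6529 / 4.8735 = 0.3392
c = S₁ / A₁^z = 9 / 10.59^0.3392 = 9 / 2.226 = 4.042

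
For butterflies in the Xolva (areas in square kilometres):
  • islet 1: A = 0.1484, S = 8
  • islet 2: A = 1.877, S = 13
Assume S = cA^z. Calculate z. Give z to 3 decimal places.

Taking logs: ln S = ln c + z ln A, so z = (ln S₂ − ln S₁)/(ln A₂ − ln A₁).
z = ln(13/8) / ln(1.877/0.1484) = ln(1.625) / ln(12.65) = 0.4855 / 2.5375 = 0.1913

0.191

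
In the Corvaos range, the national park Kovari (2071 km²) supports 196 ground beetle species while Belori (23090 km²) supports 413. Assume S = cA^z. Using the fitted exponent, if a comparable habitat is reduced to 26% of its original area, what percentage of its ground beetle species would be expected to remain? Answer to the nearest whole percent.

z = ln(413/196) / ln(23090/2071) = 0.7453 / 2.4114 = 0.3091
S_new/S_old = (A_new/A_old)^z = 0.26^0.3091 = exp(0.3091 × -1.3471) = 0.6594

66%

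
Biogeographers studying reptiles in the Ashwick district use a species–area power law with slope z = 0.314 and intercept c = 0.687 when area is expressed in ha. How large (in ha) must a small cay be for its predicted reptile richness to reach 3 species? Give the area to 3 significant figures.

109 ha

3 = 0.687 × A^0.314  ⇒  A^0.314 = 3/0.687 = 4.367
ln A = ln(4.367) / 0.314 = 1.4740 / 0.314 = 4.6944
A = e^4.6944 ≈ 109.3 ha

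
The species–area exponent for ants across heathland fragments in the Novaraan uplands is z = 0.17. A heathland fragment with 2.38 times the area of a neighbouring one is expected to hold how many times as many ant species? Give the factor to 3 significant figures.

S₂/S₁ = (A₂/A₁)^z = 2.38^0.17
ln(S₂/S₁) = 0.17 × ln 2.38 = 0.17 × 0.8671 = 0.1474
S₂/S₁ = e^0.1474 ≈ 1.159

1.16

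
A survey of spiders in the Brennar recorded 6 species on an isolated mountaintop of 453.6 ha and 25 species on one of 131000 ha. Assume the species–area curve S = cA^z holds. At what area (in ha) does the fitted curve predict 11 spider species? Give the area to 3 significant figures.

z = ln(25/6) / ln(131000/453.6) = 1.4271 / 5.6657 = 0.2519
c = 6 / 453.6^0.2519 = 6 / 4.668 = 1.285
A = (11/1.285)^(1/0.2519) ⇒ ln A = ln(8.559)/0.2519 = 8.5236
A = e^8.5236 ≈ 5032 ha

5030 ha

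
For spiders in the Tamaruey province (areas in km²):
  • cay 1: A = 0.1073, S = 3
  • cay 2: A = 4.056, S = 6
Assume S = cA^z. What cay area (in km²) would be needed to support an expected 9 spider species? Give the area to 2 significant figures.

z = ln(6/3) / ln(4.056/0.1073) = 0.6931 / 3.6323 = 0.1908
c = 3 / 0.1073^0.1908 = 3 / 0.6531 = 4.593
A = (9/4.593)^(1/0.1908) ⇒ ln A = ln(1.959)/0.1908 = 3.5250
A = e^3.5250 ≈ 33.95 km²

34 km²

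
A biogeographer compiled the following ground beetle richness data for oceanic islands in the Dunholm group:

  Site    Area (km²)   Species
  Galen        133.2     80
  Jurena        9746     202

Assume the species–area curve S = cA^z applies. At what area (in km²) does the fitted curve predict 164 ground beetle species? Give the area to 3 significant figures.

z = ln(202/80) / ln(9746/133.2) = 0.9262 / 4.2928 = 0.2158
c = 80 / 133.2^0.2158 = 80 / 2.873 = 27.84
A = (164/27.84)^(1/0.2158) ⇒ ln A = ln(5.891)/0.2158 = 8.2188
A = e^8.2188 ≈ 3710 km²

3710 km²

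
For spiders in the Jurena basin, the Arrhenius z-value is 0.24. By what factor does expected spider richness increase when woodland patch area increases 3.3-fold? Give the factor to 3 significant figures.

1.33

S₂/S₁ = (A₂/A₁)^z = 3.3^0.24
ln(S₂/S₁) = 0.24 × ln 3.3 = 0.24 × 1.1939 = 0.2865
S₂/S₁ = e^0.2865 ≈ 1.332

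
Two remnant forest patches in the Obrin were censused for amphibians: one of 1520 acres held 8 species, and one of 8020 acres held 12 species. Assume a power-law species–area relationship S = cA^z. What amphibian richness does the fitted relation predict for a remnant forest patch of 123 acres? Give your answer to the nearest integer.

4

z = ln(12/8) / ln(8020/1520) = 0.4055 / 1.6632 = 0.2438
c = 8 / 1520^0.2438 = 8 / 5.966 = 1.341
S₃ = 1.341 × 123^0.2438 = 1.341 × 3.232 ≈ 4.334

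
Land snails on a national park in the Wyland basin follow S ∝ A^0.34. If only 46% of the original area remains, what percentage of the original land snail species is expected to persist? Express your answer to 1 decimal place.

S_new/S_old = (A_new/A_old)^z = 0.46^0.34
= exp(0.34 × ln 0.46) = exp(0.34 × -0.7765) = exp(-0.2640) ≈ 0.768

76.8%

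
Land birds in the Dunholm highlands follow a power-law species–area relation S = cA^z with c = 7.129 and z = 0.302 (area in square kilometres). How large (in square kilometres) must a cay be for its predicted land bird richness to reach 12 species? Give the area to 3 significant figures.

5.61 square kilometres

12 = 7.129 × A^0.302  ⇒  A^0.302 = 12/7.129 = 1.683
ln A = ln(1.683) / 0.302 = 0.5207 / 0.302 = 1.7243
A = e^1.7243 ≈ 5.609 square kilometres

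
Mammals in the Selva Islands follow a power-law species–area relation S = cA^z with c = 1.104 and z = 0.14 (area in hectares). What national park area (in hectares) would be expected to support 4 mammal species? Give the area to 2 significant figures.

4 = 1.104 × A^0.14  ⇒  A^0.14 = 4/1.104 = 3.623
ln A = ln(3.623) / 0.14 = 1.2874 / 0.14 = 9.1954
A = e^9.1954 ≈ 9852 hectares

9900 hectares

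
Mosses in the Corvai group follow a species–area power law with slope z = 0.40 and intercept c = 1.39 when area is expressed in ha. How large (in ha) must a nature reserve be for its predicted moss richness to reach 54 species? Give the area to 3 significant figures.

9410 ha

54 = 1.39 × A^0.4  ⇒  A^0.4 = 54/1.39 = 38.85
ln A = ln(38.85) / 0.4 = 3.6597 / 0.4 = 9.1492
A = e^9.1492 ≈ 9407 ha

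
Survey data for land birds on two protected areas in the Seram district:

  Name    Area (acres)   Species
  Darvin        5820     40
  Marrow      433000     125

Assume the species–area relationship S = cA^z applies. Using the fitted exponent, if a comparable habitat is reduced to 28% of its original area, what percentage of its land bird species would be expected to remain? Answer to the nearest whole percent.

z = ln(125/40) / ln(433000/5820) = 1.1394 / 4.3094 = 0.2644
S_new/S_old = (A_new/A_old)^z = 0.28^0.2644 = exp(0.2644 × -1.2730) = 0.7142

71%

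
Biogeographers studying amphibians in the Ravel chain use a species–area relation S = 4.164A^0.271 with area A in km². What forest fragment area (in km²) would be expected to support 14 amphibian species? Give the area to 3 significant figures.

14 = 4.164 × A^0.271  ⇒  A^0.271 = 14/4.164 = 3.362
ln A = ln(3.362) / 0.271 = 1.2126 / 0.271 = 4.4745
A = e^4.4745 ≈ 87.75 km²

87.7 km²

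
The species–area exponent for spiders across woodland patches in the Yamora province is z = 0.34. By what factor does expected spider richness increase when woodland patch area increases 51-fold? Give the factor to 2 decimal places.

3.81

S₂/S₁ = (A₂/A₁)^z = 51^0.34
ln(S₂/S₁) = 0.34 × ln 51 = 0.34 × 3.9318 = 1.3368
S₂/S₁ = e^1.3368 ≈ 3.807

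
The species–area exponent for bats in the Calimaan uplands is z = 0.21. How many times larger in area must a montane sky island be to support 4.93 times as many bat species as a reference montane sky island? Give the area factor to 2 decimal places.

(A₂/A₁)^0.21 = 4.93, so A₂/A₁ = 4.93^(1/0.21) = 4.93^4.762
ln(A₂/A₁) = ln 4.93 / 0.21 = 1.5953 / 0.21 = 7.5969
A₂/A₁ = e^7.5969 ≈ 1992

1991.92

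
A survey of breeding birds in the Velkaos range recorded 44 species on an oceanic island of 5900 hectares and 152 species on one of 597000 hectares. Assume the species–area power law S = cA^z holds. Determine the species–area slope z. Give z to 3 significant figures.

Taking logs: ln S = ln c + z ln A, so z = (ln S₂ − ln S₁)/(ln A₂ − ln A₁).
z = ln(152/44) / ln(597000/5900) = ln(3.455) / ln(101.2) = 1.2397 / 4.6170 = 0.2685

0.269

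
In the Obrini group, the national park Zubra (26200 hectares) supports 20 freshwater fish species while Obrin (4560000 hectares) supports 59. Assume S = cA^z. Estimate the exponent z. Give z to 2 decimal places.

0.21

Taking logs: ln S = ln c + z ln A, so z = (ln S₂ − ln S₁)/(ln A₂ − ln A₁).
z = ln(59/20) / ln(4560000/26200) = ln(2.95) / ln(174) = 1.0818 / 5.1593 = 0.2097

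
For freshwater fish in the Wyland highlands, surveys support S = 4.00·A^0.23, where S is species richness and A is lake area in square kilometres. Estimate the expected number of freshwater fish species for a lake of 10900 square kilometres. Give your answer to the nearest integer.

34 species

S = 4 × 10900^0.23
ln S = ln 4 + 0.23 × ln 10900 = 1.3863 + 0.23 × 9.2965 = 3.5245
S = e^3.5245 ≈ 33.94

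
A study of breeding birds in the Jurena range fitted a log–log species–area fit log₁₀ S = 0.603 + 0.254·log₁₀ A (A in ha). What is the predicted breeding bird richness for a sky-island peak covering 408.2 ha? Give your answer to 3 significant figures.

S = 4.009 × 408.2^0.254 = 4.009 × 4.604 ≈ 18.46

18.5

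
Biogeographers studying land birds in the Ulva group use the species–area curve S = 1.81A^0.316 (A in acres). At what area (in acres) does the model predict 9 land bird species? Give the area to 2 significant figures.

160 acres

9 = 1.81 × A^0.316  ⇒  A^0.316 = 9/1.81 = 4.972
ln A = ln(4.972) / 0.316 = 1.6039 / 0.316 = 5.0756
A = e^5.0756 ≈ 160.1 acres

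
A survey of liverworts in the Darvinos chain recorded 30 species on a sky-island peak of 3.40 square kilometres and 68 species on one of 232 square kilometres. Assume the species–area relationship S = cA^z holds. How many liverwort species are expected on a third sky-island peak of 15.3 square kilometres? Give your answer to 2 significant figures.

40

z = ln(68/30) / ln(232/3.4) = 0.8183 / 4.2230 = 0.1938
c = 30 / 3.4^0.1938 = 30 / 1.268 = 23.67
S₃ = 23.67 × 15.3^0.1938 = 23.67 × 1.697 ≈ 40.15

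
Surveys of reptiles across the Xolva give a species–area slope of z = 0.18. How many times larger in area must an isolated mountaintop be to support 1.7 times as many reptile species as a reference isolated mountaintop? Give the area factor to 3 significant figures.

19.1

(A₂/A₁)^0.18 = 1.7, so A₂/A₁ = 1.7^(1/0.18) = 1.7^5.556
ln(A₂/A₁) = ln 1.7 / 0.18 = 0.5306 / 0.18 = 2.9479
A₂/A₁ = e^2.9479 ≈ 19.07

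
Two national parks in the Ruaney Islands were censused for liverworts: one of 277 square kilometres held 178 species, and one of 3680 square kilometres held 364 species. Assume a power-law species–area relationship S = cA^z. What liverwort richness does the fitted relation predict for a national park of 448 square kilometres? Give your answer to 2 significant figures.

200

z = ln(364/178) / ln(3680/277) = 0.7154 / 2.5867 = 0.2766
c = 178 / 277^0.2766 = 178 / 4.737 = 37.58
S₃ = 37.58 × 448^0.2766 = 37.58 × 5.411 ≈ 203.3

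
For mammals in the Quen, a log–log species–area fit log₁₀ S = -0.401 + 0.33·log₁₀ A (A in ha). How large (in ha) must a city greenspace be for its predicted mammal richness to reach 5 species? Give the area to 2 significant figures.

5 = 0.3972 × A^0.33  ⇒  A^0.33 = 5/0.3972 = 12.59
ln A = ln(12.59) / 0.33 = 2.5328 / 0.33 = 7.6751
A = e^7.6751 ≈ 2154 ha

2200 ha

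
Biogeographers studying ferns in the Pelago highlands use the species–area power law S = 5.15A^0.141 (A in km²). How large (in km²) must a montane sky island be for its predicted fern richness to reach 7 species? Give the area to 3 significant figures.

8.82 km²

7 = 5.15 × A^0.141  ⇒  A^0.141 = 7/5.15 = 1.359
ln A = ln(1.359) / 0.141 = 0.3069 / 0.141 = 2.1767
A = e^2.1767 ≈ 8.817 km²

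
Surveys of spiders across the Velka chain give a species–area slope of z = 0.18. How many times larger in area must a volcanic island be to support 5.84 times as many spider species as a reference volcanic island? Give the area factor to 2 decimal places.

18107.11

(A₂/A₁)^0.18 = 5.84, so A₂/A₁ = 5.84^(1/0.18) = 5.84^5.556
ln(A₂/A₁) = ln 5.84 / 0.18 = 1.7647 / 0.18 = 9.8041
A₂/A₁ = e^9.8041 ≈ 18107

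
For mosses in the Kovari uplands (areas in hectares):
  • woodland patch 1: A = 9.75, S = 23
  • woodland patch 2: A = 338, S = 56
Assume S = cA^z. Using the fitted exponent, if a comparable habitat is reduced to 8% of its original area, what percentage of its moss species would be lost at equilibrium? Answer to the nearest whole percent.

47%

z = ln(56/23) / ln(338/9.75) = 0.8899 / 3.5458 = 0.2510
S_new/S_old = (A_new/A_old)^z = 0.08^0.2510 = exp(0.2510 × -2.5257) = 0.5305
Fraction lost = 1 − 0.5305 = 0.4695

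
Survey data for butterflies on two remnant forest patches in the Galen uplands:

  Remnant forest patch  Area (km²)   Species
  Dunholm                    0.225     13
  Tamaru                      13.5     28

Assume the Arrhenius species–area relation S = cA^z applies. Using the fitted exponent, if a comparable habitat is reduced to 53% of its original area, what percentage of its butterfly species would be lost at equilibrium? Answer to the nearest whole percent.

11%

z = ln(28/13) / ln(13.5/0.225) = 0.7673 / 4.0943 = 0.1874
S_new/S_old = (A_new/A_old)^z = 0.53^0.1874 = exp(0.1874 × -0.6349) = 0.8878
Fraction lost = 1 − 0.8878 = 0.1122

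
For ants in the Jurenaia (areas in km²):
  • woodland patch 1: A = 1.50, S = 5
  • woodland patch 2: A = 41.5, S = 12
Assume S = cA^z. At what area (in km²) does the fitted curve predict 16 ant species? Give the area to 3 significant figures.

124 km²

z = ln(12/5) / ln(41.5/1.5) = 0.8755 / 3.3202 = 0.2637
c = 5 / 1.5^0.2637 = 5 / 1.113 = 4.493
A = (16/4.493)^(1/0.2637) ⇒ ln A = ln(3.561)/0.2637 = 4.8167
A = e^4.8167 ≈ 123.6 km²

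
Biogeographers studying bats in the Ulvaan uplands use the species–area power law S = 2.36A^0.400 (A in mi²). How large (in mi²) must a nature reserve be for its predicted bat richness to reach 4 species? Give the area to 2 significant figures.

3.7 mi²

4 = 2.36 × A^0.4  ⇒  A^0.4 = 4/2.36 = 1.695
ln A = ln(1.695) / 0.4 = 0.5276 / 0.4 = 1.3191
A = e^1.3191 ≈ 3.74 mi²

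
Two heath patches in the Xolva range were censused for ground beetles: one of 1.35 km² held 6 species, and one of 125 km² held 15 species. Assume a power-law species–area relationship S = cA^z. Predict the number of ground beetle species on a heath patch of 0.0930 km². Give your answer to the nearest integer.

3

z = ln(15/6) / ln(125/1.35) = 0.9163 / 4.5282 = 0.2024
c = 6 / 1.35^0.2024 = 6 / 1.063 = 5.646
S₃ = 5.646 × 0.093^0.2024 = 5.646 × 0.6184 ≈ 3.492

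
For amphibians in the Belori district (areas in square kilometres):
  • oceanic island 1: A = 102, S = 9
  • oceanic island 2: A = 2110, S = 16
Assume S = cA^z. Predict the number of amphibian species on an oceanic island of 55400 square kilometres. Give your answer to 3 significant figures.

29.8

z = ln(16/9) / ln(2110/102) = 0.5754 / 3.0295 = 0.1899
c = 9 / 102^0.1899 = 9 / 2.407 = 3.739
S₃ = 3.739 × 55400^0.1899 = 3.739 × 7.96 ≈ 29.76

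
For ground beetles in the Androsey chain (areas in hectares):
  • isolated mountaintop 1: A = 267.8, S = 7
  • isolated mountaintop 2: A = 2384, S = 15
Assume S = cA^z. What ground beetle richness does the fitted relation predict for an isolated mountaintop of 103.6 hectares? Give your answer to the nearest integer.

5

z = ln(15/7) / ln(2384/267.8) = 0.7621 / 2.1863 = 0.3486
c = 7 / 267.8^0.3486 = 7 / 7.02 = 0.9972
S₃ = 0.9972 × 103.6^0.3486 = 0.9972 × 5.041 ≈ 5.027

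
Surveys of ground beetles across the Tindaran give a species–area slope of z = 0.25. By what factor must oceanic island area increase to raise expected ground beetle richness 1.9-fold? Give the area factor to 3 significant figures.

(A₂/A₁)^0.25 = 1.9, so A₂/A₁ = 1.9^(1/0.25) = 1.9^4
ln(A₂/A₁) = ln 1.9 / 0.25 = 0.6419 / 0.25 = 2.5674
A₂/A₁ = e^2.5674 ≈ 13.03

13.0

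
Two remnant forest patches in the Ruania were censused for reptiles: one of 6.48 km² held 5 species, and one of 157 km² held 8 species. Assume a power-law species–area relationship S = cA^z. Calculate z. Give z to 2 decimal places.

Taking logs: ln S = ln c + z ln A, so z = (ln S₂ − ln S₁)/(ln A₂ − ln A₁).
z = ln(8/5) / ln(157/6.48) = ln(1.6) / ln(24.23) = 0.4700 / 3.1875 = 0.1475

0.15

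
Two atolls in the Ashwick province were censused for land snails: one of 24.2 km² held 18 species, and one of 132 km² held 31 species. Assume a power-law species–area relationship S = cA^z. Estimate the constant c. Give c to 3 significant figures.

z = ln(S₂/S₁) / ln(A₂/A₁) = ln(31/18) / ln(132/24.2) = 0.5436 / 1.6964 = 0.3204
c = S₁ / A₁^z = 18 / 24.2^0.3204 = 18 / 2.776 = 6.484

6.48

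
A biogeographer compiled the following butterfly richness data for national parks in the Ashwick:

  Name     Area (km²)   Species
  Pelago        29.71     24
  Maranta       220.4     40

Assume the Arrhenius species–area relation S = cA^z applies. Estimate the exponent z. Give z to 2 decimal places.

0.25

Taking logs: ln S = ln c + z ln A, so z = (ln S₂ − ln S₁)/(ln A₂ − ln A₁).
z = ln(40/24) / ln(220.4/29.71) = ln(1.667) / ln(7.418) = 0.5108 / 2.0040 = 0.2549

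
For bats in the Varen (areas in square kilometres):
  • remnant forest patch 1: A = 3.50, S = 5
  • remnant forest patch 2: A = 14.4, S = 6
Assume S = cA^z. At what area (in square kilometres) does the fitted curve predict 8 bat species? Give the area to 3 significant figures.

z = ln(6/5) / ln(14.4/3.5) = 0.1823 / 1.4145 = 0.1289
c = 5 / 3.5^0.1289 = 5 / 1.175 = 4.254
A = (8/4.254)^(1/0.1289) ⇒ ln A = ln(1.88)/0.1289 = 4.8991
A = e^4.8991 ≈ 134.2 square kilometres

134 square kilometres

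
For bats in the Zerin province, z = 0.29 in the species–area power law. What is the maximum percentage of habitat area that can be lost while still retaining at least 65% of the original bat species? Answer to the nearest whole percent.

Need (A_new/A_old)^0.29 = 0.65, so A_new/A_old = 0.65^(1/0.29) = 0.65^3.448
ln(A_new/A_old) = ln 0.65 / 0.29 = -0.4308 / 0.29 = -1.4855
A_new/A_old = e^-1.4855 ≈ 0.2264
Fraction that can be lost = 1 − 0.2264 = 0.7736

77%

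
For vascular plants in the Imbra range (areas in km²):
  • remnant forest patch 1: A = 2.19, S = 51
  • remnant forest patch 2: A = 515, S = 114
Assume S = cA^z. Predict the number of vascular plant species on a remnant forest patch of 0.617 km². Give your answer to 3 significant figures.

z = ln(114/51) / ln(515/2.19) = 0.8044 / 5.4603 = 0.1473
c = 51 / 2.19^0.1473 = 51 / 1.122 = 45.44
S₃ = 45.44 × 0.617^0.1473 = 45.44 × 0.9313 ≈ 42.32

42.3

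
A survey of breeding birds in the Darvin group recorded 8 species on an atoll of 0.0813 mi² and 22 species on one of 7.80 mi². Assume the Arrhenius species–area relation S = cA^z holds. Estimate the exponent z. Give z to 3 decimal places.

0.222

Taking logs: ln S = ln c + z ln A, so z = (ln S₂ − ln S₁)/(ln A₂ − ln A₁).
z = ln(22/8) / ln(7.8/0.0813) = ln(2.75) / ln(95.94) = 1.0116 / 4.5637 = 0.2217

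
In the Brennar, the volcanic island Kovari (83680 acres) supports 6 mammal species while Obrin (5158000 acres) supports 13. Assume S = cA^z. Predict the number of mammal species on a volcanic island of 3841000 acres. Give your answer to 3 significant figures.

z = ln(13/6) / ln(5158000/83680) = 0.7732 / 4.1213 = 0.1876
c = 6 / 83680^0.1876 = 6 / 8.385 = 0.7155
S₃ = 0.7155 × 3841000^0.1876 = 0.7155 × 17.19 ≈ 12.3

12.3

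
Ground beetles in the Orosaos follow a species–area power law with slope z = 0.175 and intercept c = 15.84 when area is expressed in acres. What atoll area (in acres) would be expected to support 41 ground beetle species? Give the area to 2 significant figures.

230 acres

41 = 15.84 × A^0.175  ⇒  A^0.175 = 41/15.84 = 2.588
ln A = ln(2.588) / 0.175 = 0.9510 / 0.175 = 5.4345
A = e^5.4345 ≈ 229.2 acres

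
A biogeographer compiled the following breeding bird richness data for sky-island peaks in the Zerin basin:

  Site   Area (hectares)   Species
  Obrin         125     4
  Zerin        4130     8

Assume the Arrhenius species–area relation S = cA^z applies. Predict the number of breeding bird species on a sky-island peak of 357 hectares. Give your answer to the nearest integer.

5

z = ln(8/4) / ln(4130/125) = 0.6931 / 3.4977 = 0.1982
c = 4 / 125^0.1982 = 4 / 2.603 = 1.536
S₃ = 1.536 × 357^0.1982 = 1.536 × 3.205 ≈ 4.925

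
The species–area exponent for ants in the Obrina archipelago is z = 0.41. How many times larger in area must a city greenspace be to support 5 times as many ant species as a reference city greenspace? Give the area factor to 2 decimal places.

50.68

(A₂/A₁)^0.41 = 5, so A₂/A₁ = 5^(1/0.41) = 5^2.439
ln(A₂/A₁) = ln 5 / 0.41 = 1.6094 / 0.41 = 3.9255
A₂/A₁ = e^3.9255 ≈ 50.68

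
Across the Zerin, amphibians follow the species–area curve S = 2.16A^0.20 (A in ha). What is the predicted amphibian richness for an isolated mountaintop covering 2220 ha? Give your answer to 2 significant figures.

10

S = 2.16 × 2220^0.2 = 2.16 × 4.67 ≈ 10.09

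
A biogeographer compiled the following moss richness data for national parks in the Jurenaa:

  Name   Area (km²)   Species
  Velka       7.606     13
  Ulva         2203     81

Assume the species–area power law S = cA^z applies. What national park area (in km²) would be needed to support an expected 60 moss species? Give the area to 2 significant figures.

870 km²

z = ln(81/13) / ln(2203/7.606) = 1.8295 / 5.6686 = 0.3227
c = 13 / 7.606^0.3227 = 13 / 1.925 = 6.754
A = (60/6.754)^(1/0.3227) ⇒ ln A = ln(8.884)/0.3227 = 6.7677
A = e^6.7677 ≈ 869.3 km²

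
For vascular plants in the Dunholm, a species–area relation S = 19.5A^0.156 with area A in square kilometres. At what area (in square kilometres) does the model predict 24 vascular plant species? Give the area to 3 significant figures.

3.78 square kilometres

24 = 19.5 × A^0.156  ⇒  A^0.156 = 24/19.5 = 1.231
ln A = ln(1.231) / 0.156 = 0.2076 / 0.156 = 1.3310
A = e^1.3310 ≈ 3.785 square kilometres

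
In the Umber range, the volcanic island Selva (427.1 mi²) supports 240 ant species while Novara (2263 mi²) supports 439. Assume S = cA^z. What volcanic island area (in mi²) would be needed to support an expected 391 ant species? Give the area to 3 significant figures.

1640 mi²

z = ln(439/240) / ln(2263/427.1) = 0.6039 / 1.6674 = 0.3622
c = 240 / 427.1^0.3622 = 240 / 8.967 = 26.76
A = (391/26.76)^(1/0.3622) ⇒ ln A = ln(14.61)/0.3622 = 7.4047
A = e^7.4047 ≈ 1644 mi²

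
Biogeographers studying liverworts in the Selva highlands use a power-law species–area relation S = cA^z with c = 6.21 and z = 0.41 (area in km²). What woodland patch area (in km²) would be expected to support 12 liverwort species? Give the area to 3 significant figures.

4.99 km²

12 = 6.21 × A^0.41  ⇒  A^0.41 = 12/6.21 = 1.932
ln A = ln(1.932) / 0.41 = 0.6587 / 0.41 = 1.6067
A = e^1.6067 ≈ 4.986 km²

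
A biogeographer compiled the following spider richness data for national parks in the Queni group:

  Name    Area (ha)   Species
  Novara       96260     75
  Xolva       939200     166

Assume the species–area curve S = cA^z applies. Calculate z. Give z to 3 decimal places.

Taking logs: ln S = ln c + z ln A, so z = (ln S₂ − ln S₁)/(ln A₂ − ln A₁).
z = ln(166/75) / ln(939200/96260) = ln(2.213) / ln(9.757) = 0.7945 / 2.2780 = 0.3488

0.349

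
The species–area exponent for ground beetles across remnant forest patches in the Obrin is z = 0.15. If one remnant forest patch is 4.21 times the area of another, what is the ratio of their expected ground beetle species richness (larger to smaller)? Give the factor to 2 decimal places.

1.24

S₂/S₁ = (A₂/A₁)^z = 4.21^0.15
ln(S₂/S₁) = 0.15 × ln 4.21 = 0.15 × 1.4375 = 0.2156
S₂/S₁ = e^0.2156 ≈ 1.241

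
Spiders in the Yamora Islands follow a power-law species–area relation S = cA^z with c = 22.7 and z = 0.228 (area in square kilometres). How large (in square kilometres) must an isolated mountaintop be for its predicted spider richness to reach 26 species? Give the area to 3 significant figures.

1.81 square kilometres

26 = 22.7 × A^0.228  ⇒  A^0.228 = 26/22.7 = 1.145
ln A = ln(1.145) / 0.228 = 0.1357 / 0.228 = 0.5953
A = e^0.5953 ≈ 1.814 square kilometres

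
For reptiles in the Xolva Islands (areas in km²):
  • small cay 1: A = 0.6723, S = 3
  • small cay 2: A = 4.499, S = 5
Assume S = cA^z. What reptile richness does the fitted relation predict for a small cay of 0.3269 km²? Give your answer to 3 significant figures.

z = ln(5/3) / ln(4.499/0.6723) = 0.5108 / 1.9009 = 0.2687
c = 3 / 0.6723^0.2687 = 3 / 0.8988 = 3.338
S₃ = 3.338 × 0.3269^0.2687 = 3.338 × 0.7405 ≈ 2.472

2.47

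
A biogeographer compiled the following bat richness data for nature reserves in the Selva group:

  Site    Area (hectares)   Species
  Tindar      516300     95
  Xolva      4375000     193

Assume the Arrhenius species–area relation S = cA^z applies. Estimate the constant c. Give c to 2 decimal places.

1.21

z = ln(S₂/S₁) / ln(A₂/A₁) = ln(193/95) / ln(4375000/516300) = 0.7088 / 2.1370 = 0.3317
c = S₁ / A₁^z = 95 / 516300^0.3317 = 95 / 78.51 = 1.21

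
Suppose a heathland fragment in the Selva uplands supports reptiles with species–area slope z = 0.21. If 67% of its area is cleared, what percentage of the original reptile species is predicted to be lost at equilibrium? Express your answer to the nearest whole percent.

21%

S_new/S_old = (A_new/A_old)^z = 0.33^0.21
= exp(0.21 × ln 0.33) = exp(0.21 × -1.1087) = exp(-0.2328) ≈ 0.7923
Fraction lost = 1 − 0.7923 = 0.2077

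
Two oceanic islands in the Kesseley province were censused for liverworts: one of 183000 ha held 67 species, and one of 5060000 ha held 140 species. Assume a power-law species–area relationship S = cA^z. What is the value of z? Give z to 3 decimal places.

0.222

Taking logs: ln S = ln c + z ln A, so z = (ln S₂ − ln S₁)/(ln A₂ − ln A₁).
z = ln(140/67) / ln(5060000/183000) = ln(2.09) / ln(27.65) = 0.7369 / 3.3196 = 0.2220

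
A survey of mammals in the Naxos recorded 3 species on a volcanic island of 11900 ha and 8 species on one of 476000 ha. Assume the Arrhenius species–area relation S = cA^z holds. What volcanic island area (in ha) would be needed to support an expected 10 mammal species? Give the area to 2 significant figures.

z = ln(8/3) / ln(476000/11900) = 0.9808 / 3.6889 = 0.2659
c = 3 / 11900^0.2659 = 3 / 12.12 = 0.2474
A = (10/0.2474)^(1/0.2659) ⇒ ln A = ln(40.41)/0.2659 = 13.9124
A = e^13.9124 ≈ 1101751 ha

1100000 ha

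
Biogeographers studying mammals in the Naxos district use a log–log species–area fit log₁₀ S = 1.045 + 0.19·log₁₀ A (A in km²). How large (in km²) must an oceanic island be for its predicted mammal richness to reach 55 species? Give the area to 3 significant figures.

55 = 11.09 × A^0.19  ⇒  A^0.19 = 55/11.09 = 4.959
ln A = ln(4.959) / 0.19 = 1.6011 / 0.19 = 8.4270
A = e^8.4270 ≈ 4569 km²

4570 km²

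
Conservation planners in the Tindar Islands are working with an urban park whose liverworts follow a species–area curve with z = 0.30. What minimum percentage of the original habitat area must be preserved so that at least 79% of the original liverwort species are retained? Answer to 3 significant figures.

Need (A_new/A_old)^0.3 = 0.79, so A_new/A_old = 0.79^(1/0.3) = 0.79^3.333
ln(A_new/A_old) = ln 0.79 / 0.3 = -0.2357 / 0.3 = -0.7857
A_new/A_old = e^-0.7857 ≈ 0.4558

45.6%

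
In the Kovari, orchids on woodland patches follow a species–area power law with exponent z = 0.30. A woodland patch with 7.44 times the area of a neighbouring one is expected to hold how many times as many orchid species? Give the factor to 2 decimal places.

1.83

S₂/S₁ = (A₂/A₁)^z = 7.44^0.3
ln(S₂/S₁) = 0.3 × ln 7.44 = 0.3 × 2.0069 = 0.6021
S₂/S₁ = e^0.6021 ≈ 1.826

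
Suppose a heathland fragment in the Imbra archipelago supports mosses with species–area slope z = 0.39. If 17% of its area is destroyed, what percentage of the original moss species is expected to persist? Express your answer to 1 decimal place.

93.0%

S_new/S_old = (A_new/A_old)^z = 0.83^0.39
= exp(0.39 × ln 0.83) = exp(0.39 × -0.1863) = exp(-0.0727) ≈ 0.9299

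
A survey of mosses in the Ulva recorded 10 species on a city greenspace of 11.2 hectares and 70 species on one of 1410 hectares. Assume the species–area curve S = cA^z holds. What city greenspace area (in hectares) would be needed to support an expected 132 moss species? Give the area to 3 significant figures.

z = ln(70/10) / ln(1410/11.2) = 1.9459 / 4.8354 = 0.4024
c = 10 / 11.2^0.4024 = 10 / 2.644 = 3.782
A = (132/3.782)^(1/0.4024) ⇒ ln A = ln(34.9)/0.4024 = 8.8275
A = e^8.8275 ≈ 6820 hectares

6820 hectares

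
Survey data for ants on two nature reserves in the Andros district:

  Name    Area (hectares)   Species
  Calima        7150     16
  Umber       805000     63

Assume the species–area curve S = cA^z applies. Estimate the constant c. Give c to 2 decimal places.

1.22

z = ln(S₂/S₁) / ln(A₂/A₁) = ln(63/16) / ln(805000/7150) = 1.3705 / 4.7237 = 0.2901
c = S₁ / A₁^z = 16 / 7150^0.2901 = 16 / 13.13 = 1.219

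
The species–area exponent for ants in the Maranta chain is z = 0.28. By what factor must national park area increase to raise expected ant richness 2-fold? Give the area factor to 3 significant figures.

11.9

(A₂/A₁)^0.28 = 2, so A₂/A₁ = 2^(1/0.28) = 2^3.571
ln(A₂/A₁) = ln 2 / 0.28 = 0.6931 / 0.28 = 2.4755
A₂/A₁ = e^2.4755 ≈ 11.89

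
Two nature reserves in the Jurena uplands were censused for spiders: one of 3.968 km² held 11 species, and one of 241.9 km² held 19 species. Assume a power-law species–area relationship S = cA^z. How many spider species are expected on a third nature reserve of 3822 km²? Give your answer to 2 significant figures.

27

z = ln(19/11) / ln(241.9/3.968) = 0.5465 / 4.1103 = 0.1330
c = 11 / 3.968^0.1330 = 11 / 1.201 = 9.158
S₃ = 9.158 × 3822^0.1330 = 9.158 × 2.995 ≈ 27.42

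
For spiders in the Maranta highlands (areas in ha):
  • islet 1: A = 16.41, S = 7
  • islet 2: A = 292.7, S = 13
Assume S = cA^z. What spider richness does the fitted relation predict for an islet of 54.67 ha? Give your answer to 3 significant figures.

z = ln(13/7) / ln(292.7/16.41) = 0.6190 / 2.8813 = 0.2149
c = 7 / 16.41^0.2149 = 7 / 1.824 = 3.837
S₃ = 3.837 × 54.67^0.2149 = 3.837 × 2.362 ≈ 9.065

9.07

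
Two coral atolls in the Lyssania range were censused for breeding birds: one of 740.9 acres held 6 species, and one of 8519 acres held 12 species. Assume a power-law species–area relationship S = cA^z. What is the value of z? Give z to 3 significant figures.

0.284

Taking logs: ln S = ln c + z ln A, so z = (ln S₂ − ln S₁)/(ln A₂ − ln A₁).
z = ln(12/6) / ln(8519/740.9) = ln(2) / ln(11.5) = 0.6931 / 2.4422 = 0.2838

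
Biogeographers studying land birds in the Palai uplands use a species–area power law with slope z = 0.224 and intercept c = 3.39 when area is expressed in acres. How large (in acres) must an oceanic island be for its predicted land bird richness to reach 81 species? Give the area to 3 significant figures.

1420000 acres

81 = 3.39 × A^0.224  ⇒  A^0.224 = 81/3.39 = 23.89
ln A = ln(23.89) / 0.224 = 3.1736 / 0.224 = 14.1679
A = e^14.1679 ≈ 1422524 acres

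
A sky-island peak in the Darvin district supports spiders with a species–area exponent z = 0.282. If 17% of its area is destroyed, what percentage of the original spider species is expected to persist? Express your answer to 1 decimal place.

94.9%

S_new/S_old = (A_new/A_old)^z = 0.83^0.282
= exp(0.282 × ln 0.83) = exp(0.282 × -0.1863) = exp(-0.0525) ≈ 0.9488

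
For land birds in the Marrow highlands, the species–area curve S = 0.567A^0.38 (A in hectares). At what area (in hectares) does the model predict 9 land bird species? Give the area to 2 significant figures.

9 = 0.567 × A^0.38  ⇒  A^0.38 = 9/0.567 = 15.87
ln A = ln(15.87) / 0.38 = 2.7646 / 0.38 = 7.2753
A = e^7.2753 ≈ 1444 hectares

1400 hectares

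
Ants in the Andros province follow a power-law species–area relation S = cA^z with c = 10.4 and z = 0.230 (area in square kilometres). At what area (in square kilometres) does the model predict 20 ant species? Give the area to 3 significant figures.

17.2 square kilometres

20 = 10.4 × A^0.23  ⇒  A^0.23 = 20/10.4 = 1.923
ln A = ln(1.923) / 0.23 = 0.6539 / 0.23 = 2.8432
A = e^2.8432 ≈ 17.17 square kilometres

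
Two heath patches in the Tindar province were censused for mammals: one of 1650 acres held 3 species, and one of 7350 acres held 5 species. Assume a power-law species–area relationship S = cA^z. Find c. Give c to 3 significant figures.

0.238

z = ln(S₂/S₁) / ln(A₂/A₁) = ln(5/3) / ln(7350/1650) = 0.5108 / 1.4939 = 0.3419
c = S₁ / A₁^z = 3 / 1650^0.3419 = 3 / 12.59 = 0.2382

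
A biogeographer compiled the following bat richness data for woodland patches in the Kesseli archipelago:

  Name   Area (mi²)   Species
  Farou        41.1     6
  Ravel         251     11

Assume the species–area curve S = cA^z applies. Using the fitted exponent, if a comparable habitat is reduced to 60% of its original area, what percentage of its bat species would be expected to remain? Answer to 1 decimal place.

z = ln(11/6) / ln(251/41.1) = 0.6061 / 1.8094 = 0.3350
S_new/S_old = (A_new/A_old)^z = 0.6^0.3350 = exp(0.3350 × -0.5108) = 0.8427

84.3%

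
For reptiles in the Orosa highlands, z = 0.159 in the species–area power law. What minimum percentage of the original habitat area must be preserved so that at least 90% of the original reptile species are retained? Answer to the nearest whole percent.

Need (A_new/A_old)^0.159 = 0.9, so A_new/A_old = 0.9^(1/0.159) = 0.9^6.289
ln(A_new/A_old) = ln 0.9 / 0.159 = -0.1054 / 0.159 = -0.6626
A_new/A_old = e^-0.6626 ≈ 0.5155

52%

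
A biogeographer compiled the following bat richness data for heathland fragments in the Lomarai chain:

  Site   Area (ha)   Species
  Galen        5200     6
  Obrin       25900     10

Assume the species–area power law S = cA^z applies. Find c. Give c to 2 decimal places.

0.39

z = ln(S₂/S₁) / ln(A₂/A₁) = ln(10/6) / ln(25900/5200) = 0.5108 / 1.6056 = 0.3182
c = S₁ / A₁^z = 6 / 5200^0.3182 = 6 / 15.21 = 0.3944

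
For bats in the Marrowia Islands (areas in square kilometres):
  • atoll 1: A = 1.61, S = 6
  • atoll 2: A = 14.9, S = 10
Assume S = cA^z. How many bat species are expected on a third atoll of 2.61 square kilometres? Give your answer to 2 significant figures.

z = ln(10/6) / ln(14.9/1.61) = 0.5108 / 2.2251 = 0.2296
c = 6 / 1.61^0.2296 = 6 / 1.116 = 5.379
S₃ = 5.379 × 2.61^0.2296 = 5.379 × 1.246 ≈ 6.704

6.7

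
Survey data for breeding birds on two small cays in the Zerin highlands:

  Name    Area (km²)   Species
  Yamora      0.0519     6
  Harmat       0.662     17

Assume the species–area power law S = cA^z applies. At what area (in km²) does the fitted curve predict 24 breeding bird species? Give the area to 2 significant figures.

z = ln(17/6) / ln(0.662/0.0519) = 1.0415 / 2.5459 = 0.4091
c = 6 / 0.0519^0.4091 = 6 / 0.2981 = 20.12
A = (24/20.12)^(1/0.4091) ⇒ ln A = ln(1.193)/0.4091 = 0.4305
A = e^0.4305 ≈ 1.538 km²

1.5 km²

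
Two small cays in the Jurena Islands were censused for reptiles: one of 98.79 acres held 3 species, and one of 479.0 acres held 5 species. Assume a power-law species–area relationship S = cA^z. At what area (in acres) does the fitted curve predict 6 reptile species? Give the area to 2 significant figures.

z = ln(5/3) / ln(479/98.79) = 0.5108 / 1.5787 = 0.3236
c = 3 / 98.79^0.3236 = 3 / 4.42 = 0.6787
A = (6/0.6787)^(1/0.3236) ⇒ ln A = ln(8.84)/0.3236 = 6.7352
A = e^6.7352 ≈ 841.5 acres

840 acres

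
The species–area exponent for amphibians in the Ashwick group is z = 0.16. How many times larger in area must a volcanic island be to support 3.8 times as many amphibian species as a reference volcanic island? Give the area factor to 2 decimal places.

4203.85

(A₂/A₁)^0.16 = 3.8, so A₂/A₁ = 3.8^(1/0.16) = 3.8^6.25
ln(A₂/A₁) = ln 3.8 / 0.16 = 1.3350 / 0.16 = 8.3438
A₂/A₁ = e^8.3438 ≈ 4204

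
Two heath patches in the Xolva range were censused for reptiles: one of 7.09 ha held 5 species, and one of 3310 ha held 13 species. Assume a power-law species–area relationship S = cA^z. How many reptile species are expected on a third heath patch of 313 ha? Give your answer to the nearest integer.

z = ln(13/5) / ln(3310/7.09) = 0.9555 / 6.1460 = 0.1555
c = 5 / 7.09^0.1555 = 5 / 1.356 = 3.687
S₃ = 3.687 × 313^0.1555 = 3.687 × 2.443 ≈ 9.009

9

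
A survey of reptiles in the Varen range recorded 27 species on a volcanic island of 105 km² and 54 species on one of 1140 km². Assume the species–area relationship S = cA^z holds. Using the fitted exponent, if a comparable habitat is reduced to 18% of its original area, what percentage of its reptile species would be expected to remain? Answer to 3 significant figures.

60.7%

z = ln(54/27) / ln(1140/105) = 0.6931 / 2.3848 = 0.2906
S_new/S_old = (A_new/A_old)^z = 0.18^0.2906 = exp(0.2906 × -1.7148) = 0.6075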